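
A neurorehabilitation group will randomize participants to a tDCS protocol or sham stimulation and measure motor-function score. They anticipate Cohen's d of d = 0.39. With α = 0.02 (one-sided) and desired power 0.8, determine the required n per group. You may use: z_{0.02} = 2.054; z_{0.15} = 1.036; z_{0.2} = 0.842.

n = 111 per group

For two independent groups with equal n: n = 2·((z_{α} + z_β) / d)².
z_{α} + z_β = 2.054 + 0.842 = 2.896.
n = 2 × (2.896 / 0.39)² = 2 × 7.426² = 2 × 55.14 = 110.3.
Round up to the next whole participant.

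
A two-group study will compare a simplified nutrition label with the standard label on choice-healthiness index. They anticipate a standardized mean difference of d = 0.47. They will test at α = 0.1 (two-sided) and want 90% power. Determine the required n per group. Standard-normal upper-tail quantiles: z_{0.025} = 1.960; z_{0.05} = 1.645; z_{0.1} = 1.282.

n = 78 per group

For two independent groups with equal n: n = 2·((z_{α/2} + z_β) / d)².
z_{α/2} + z_β = 1.645 + 1.282 = 2.927.
n = 2 × (2.927 / 0.47)² = 2 × 6.228² = 2 × 38.78 = 77.6.
Round up to the next whole participant.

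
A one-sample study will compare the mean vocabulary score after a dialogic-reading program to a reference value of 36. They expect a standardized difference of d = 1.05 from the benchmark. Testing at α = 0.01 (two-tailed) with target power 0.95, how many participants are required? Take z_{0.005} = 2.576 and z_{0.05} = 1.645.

n = 17

For a one-sample test: n = ((z_{α/2} + z_β) / d)².
z_{α/2} + z_β = 2.576 + 1.645 = 4.221.
n = (4.221 / 1.05)² = 4.020² = 16.16.
Round up.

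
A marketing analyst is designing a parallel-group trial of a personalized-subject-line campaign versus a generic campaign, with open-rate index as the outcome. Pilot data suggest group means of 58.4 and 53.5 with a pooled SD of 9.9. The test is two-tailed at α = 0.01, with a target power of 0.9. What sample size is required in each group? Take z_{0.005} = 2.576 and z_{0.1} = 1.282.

Cohen's d = |M₁ − M₂| / SD_pooled = |58.4 − 53.5| / 9.9 = 4.9 / 9.9 = 0.495.
For two independent groups with equal n: n = 2·((z_{α/2} + z_β) / d)².
z_{α/2} + z_β = 2.576 + 1.282 = 3.858.
n = 2 × (3.858 / 0.495)² = 2 × 7.794² = 2 × 60.75 = 121.5.
Round up to the next whole participant.

n = 122 per group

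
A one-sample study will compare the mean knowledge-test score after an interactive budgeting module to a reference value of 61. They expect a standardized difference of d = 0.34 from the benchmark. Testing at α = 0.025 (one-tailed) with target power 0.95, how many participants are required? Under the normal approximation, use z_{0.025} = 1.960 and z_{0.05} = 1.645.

n = 113

For a one-sample test: n = ((z_{α} + z_β) / d)².
z_{α} + z_β = 1.960 + 1.645 = 3.605.
n = (3.605 / 0.34)² = 10.603² = 112.42.
Round up.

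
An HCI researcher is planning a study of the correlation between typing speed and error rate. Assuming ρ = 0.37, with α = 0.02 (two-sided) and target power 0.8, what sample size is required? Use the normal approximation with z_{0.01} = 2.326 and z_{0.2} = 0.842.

Fisher's z: C = ½·ln((1+r)/(1−r)) = ½·ln(2.1746) = 0.3884.
n = ((z_{α/2} + z_β)/C)² + 3.
(2.326 + 0.842) / 0.3884 = 3.168 / 0.3884 = 8.157.
n = 8.157² + 3 = 66.53 + 3 = 69.5.
Round up.

n = 70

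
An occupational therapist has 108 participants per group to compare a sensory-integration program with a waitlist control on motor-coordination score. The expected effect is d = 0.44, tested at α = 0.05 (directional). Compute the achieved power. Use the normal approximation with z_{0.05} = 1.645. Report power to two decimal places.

power ≈ 0.94

For two equal groups, power = Φ(d·√(n/2) − z_{α}).
d·√(n/2) = 0.44 × √(108/2) = 0.44 × 7.348 = 3.233.
z_β = 3.233 − 1.645 = 1.588.
Power = Φ(1.588) = 0.944.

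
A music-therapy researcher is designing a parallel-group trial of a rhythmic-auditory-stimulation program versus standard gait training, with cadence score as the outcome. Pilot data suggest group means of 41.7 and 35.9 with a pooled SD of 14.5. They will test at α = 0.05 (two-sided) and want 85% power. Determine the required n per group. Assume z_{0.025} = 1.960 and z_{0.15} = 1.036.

n = 113 per group

Cohen's d = |M₁ − M₂| / SD_pooled = |41.7 − 35.9| / 14.5 = 5.8 / 14.5 = 0.400.
For two independent groups with equal n: n = 2·((z_{α/2} + z_β) / d)².
z_{α/2} + z_β = 1.960 + 1.036 = 2.996.
n = 2 × (2.996 / 0.400)² = 2 × 7.490² = 2 × 56.10 = 112.2.
Round up to the next whole participant.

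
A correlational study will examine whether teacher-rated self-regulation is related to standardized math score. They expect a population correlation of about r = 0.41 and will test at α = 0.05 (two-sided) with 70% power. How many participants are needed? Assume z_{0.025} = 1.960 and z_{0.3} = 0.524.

n = 36

Fisher's z: C = ½·ln((1+r)/(1−r)) = ½·ln(2.3898) = 0.4356.
n = ((z_{α/2} + z_β)/C)² + 3.
(1.960 + 0.524) / 0.4356 = 2.484 / 0.4356 = 5.702.
n = 5.702² + 3 = 32.52 + 3 = 35.5.
Round up.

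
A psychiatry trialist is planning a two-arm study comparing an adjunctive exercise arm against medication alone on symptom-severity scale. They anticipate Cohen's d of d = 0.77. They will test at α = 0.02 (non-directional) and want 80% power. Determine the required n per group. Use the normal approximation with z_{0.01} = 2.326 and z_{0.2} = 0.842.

n = 34 per group

For two independent groups with equal n: n = 2·((z_{α/2} + z_β) / d)².
z_{α/2} + z_β = 2.326 + 0.842 = 3.168.
n = 2 × (3.168 / 0.77)² = 2 × 4.114² = 2 × 16.93 = 33.9.
Round up to the next whole participant.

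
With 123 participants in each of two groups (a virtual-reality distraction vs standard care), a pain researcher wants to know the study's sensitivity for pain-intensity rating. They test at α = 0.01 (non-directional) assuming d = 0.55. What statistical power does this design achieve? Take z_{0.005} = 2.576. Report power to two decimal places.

For two equal groups, power = Φ(d·√(n/2) − z_{α/2}).
d·√(n/2) = 0.55 × √(123/2) = 0.55 × 7.842 = 4.313.
z_β = 4.313 − 2.576 = 1.737.
Power = Φ(1.737) = 0.959.

power ≈ 0.96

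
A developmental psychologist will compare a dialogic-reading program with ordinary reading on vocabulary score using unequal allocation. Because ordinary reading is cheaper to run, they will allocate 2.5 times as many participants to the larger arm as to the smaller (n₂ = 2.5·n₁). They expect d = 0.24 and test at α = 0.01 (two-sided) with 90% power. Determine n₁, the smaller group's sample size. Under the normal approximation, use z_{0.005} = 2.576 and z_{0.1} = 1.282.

With allocation ratio k = n₂/n₁ = 2.5, Var(x̄₁−x̄₂) = σ²(1/n₁ + 1/(k·n₁)) = σ²·(k+1)/(k·n₁).
So n₁ = (1 + 1/k)·((z_{α/2} + z_β)/d)² = 1.400 × (3.858/0.24)².
n₁ = 1.400 × 258.41 = 361.8.
Round up: n₁ = 362, giving n₂ = 2.5 × 362 = 905.

n₁ = 362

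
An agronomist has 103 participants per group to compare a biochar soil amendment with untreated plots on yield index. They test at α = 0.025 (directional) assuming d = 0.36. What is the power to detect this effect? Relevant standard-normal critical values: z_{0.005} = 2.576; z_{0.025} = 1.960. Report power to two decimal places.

power ≈ 0.73

For two equal groups, power = Φ(d·√(n/2) − z_{α}).
d·√(n/2) = 0.36 × √(103/2) = 0.36 × 7.176 = 2.583.
z_β = 2.583 − 1.960 = 0.623.
Power = Φ(0.623) = 0.734.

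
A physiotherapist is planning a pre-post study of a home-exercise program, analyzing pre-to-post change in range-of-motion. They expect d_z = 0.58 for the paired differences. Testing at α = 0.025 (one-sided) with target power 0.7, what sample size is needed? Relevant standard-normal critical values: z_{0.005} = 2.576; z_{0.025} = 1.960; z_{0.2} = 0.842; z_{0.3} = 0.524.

For a paired (one-sample on differences) test: n = ((z_{α} + z_β) / d)².
z_{α} + z_β = 1.960 + 0.524 = 2.484.
n = (2.484 / 0.58)² = 4.283² = 18.34.
Round up.

n = 19 pairs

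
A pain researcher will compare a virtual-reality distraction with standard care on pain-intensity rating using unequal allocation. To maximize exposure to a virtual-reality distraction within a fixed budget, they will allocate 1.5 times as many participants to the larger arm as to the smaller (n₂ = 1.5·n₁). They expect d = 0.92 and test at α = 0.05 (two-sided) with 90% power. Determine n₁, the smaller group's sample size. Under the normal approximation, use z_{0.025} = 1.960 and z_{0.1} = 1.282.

With allocation ratio k = n₂/n₁ = 1.5, Var(x̄₁−x̄₂) = σ²(1/n₁ + 1/(k·n₁)) = σ²·(k+1)/(k·n₁).
So n₁ = (1 + 1/k)·((z_{α/2} + z_β)/d)² = 1.667 × (3.242/0.92)².
n₁ = 1.667 × 12.42 = 20.7.
Round up: n₁ = 21, giving n₂ = ⌈1.5 × 21⌉ = ⌈31.5⌉ = 32.

n₁ = 21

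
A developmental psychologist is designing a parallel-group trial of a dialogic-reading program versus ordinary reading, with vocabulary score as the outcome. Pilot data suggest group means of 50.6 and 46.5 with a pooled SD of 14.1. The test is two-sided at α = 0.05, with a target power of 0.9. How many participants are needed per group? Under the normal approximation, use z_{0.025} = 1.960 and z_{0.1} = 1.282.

Cohen's d = |M₁ − M₂| / SD_pooled = |50.6 − 46.5| / 14.1 = 4.1 / 14.1 = 0.291.
For two independent groups with equal n: n = 2·((z_{α/2} + z_β) / d)².
z_{α/2} + z_β = 1.960 + 1.282 = 3.242.
n = 2 × (3.242 / 0.291)² = 2 × 11.141² = 2 × 124.12 = 248.2.
Round up to the next whole participant.

n = 249 per group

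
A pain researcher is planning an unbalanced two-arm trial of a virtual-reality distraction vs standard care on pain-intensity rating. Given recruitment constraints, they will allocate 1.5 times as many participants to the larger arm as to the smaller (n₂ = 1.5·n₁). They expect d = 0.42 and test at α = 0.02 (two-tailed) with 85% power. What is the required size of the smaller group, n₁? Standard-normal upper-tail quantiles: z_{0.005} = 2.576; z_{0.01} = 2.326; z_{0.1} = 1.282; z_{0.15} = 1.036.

With allocation ratio k = n₂/n₁ = 1.5, Var(x̄₁−x̄₂) = σ²(1/n₁ + 1/(k·n₁)) = σ²·(k+1)/(k·n₁).
So n₁ = (1 + 1/k)·((z_{α/2} + z_β)/d)² = 1.667 × (3.362/0.42)².
n₁ = 1.667 × 64.08 = 106.8.
Round up: n₁ = 107, giving n₂ = ⌈1.5 × 107⌉ = ⌈160.5⌉ = 161.

n₁ = 107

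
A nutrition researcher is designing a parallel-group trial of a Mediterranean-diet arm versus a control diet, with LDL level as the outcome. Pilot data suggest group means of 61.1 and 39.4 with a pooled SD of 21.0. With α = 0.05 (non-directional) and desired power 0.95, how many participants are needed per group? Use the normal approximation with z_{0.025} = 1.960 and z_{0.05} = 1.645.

Cohen's d = |M₁ − M₂| / SD_pooled = |61.1 − 39.4| / 21.0 = 21.7 / 21.0 = 1.033.
For two independent groups with equal n: n = 2·((z_{α/2} + z_β) / d)².
z_{α/2} + z_β = 1.960 + 1.645 = 3.605.
n = 2 × (3.605 / 1.033)² = 2 × 3.490² = 2 × 12.18 = 24.4.
Round up to the next whole participant.

n = 25 per group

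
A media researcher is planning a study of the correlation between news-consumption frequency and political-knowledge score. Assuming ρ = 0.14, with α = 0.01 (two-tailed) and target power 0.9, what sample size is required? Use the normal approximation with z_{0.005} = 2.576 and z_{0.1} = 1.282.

n = 753

Fisher's z: C = ½·ln((1+r)/(1−r)) = ½·ln(1.3256) = 0.1409.
n = ((z_{α/2} + z_β)/C)² + 3.
(2.576 + 1.282) / 0.1409 = 3.858 / 0.1409 = 27.381.
n = 27.381² + 3 = 749.73 + 3 = 752.7.
Round up.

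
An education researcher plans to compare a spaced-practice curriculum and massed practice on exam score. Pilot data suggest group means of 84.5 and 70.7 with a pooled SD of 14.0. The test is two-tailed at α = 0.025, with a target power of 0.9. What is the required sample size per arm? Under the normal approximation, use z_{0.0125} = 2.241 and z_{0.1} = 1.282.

Cohen's d = |M₁ − M₂| / SD_pooled = |84.5 − 70.7| / 14.0 = 13.8 / 14.0 = 0.986.
For two independent groups with equal n: n = 2·((z_{α/2} + z_β) / d)².
z_{α/2} + z_β = 2.241 + 1.282 = 3.523.
n = 2 × (3.523 / 0.986)² = 2 × 3.573² = 2 × 12.77 = 25.5.
Round up to the next whole participant.

n = 26 per group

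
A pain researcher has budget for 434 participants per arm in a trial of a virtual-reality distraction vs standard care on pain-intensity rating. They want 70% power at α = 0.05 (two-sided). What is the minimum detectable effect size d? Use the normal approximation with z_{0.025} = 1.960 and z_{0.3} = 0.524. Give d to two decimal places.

For two independent groups of n = 434 each: d_min = (z_{α/2} + z_β)·√(2/n).
z-sum = 1.960 + 0.524 = 2.484.
d_min = 2.484 × √(2/434) = 2.484 × 0.0679 = 0.169.

d_min ≈ 0.17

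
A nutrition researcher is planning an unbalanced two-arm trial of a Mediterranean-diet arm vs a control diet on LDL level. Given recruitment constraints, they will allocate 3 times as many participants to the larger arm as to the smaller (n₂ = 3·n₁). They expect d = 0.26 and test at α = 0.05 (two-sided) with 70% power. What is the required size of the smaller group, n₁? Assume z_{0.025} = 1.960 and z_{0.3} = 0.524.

n₁ = 122

With allocation ratio k = n₂/n₁ = 3, Var(x̄₁−x̄₂) = σ²(1/n₁ + 1/(k·n₁)) = σ²·(k+1)/(k·n₁).
So n₁ = (1 + 1/k)·((z_{α/2} + z_β)/d)² = 1.333 × (2.484/0.26)².
n₁ = 1.333 × 91.28 = 121.7.
Round up: n₁ = 122, giving n₂ = 3 × 122 = 366.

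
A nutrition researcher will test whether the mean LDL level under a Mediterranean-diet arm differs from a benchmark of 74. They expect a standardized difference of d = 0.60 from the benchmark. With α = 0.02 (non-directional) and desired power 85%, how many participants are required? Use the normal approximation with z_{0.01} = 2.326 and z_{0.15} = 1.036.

For a one-sample test: n = ((z_{α/2} + z_β) / d)².
z_{α/2} + z_β = 2.326 + 1.036 = 3.362.
n = (3.362 / 0.60)² = 5.603² = 31.40.
Round up.

n = 32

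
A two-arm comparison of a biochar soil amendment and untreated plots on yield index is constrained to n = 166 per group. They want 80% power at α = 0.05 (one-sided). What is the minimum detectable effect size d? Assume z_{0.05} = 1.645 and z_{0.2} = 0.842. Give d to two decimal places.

For two independent groups of n = 166 each: d_min = (z_{α} + z_β)·√(2/n).
z-sum = 1.645 + 0.842 = 2.487.
d_min = 2.487 × √(2/166) = 2.487 × 0.1098 = 0.273.

d_min ≈ 0.27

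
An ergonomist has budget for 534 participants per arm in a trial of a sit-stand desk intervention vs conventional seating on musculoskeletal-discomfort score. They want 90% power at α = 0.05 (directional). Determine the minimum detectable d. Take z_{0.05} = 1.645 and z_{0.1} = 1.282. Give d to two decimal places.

For two independent groups of n = 534 each: d_min = (z_{α} + z_β)·√(2/n).
z-sum = 1.645 + 1.282 = 2.927.
d_min = 2.927 × √(2/534) = 2.927 × 0.0612 = 0.179.

d_min ≈ 0.18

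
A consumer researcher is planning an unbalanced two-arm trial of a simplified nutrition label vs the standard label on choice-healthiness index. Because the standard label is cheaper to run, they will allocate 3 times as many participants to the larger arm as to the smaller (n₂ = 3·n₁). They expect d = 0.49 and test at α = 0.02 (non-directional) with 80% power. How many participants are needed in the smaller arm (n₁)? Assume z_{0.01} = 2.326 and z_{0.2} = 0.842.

n₁ = 56

With allocation ratio k = n₂/n₁ = 3, Var(x̄₁−x̄₂) = σ²(1/n₁ + 1/(k·n₁)) = σ²·(k+1)/(k·n₁).
So n₁ = (1 + 1/k)·((z_{α/2} + z_β)/d)² = 1.333 × (3.168/0.49)².
n₁ = 1.333 × 41.80 = 55.7.
Round up: n₁ = 56, giving n₂ = 3 × 56 = 168.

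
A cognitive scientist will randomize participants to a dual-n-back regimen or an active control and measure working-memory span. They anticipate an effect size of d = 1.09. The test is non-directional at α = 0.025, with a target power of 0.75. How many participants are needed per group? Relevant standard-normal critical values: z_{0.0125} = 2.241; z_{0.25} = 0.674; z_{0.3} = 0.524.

For two independent groups with equal n: n = 2·((z_{α/2} + z_β) / d)².
z_{α/2} + z_β = 2.241 + 0.674 = 2.915.
n = 2 × (2.915 / 1.09)² = 2 × 2.674² = 2 × 7.15 = 14.3.
Round up to the next whole participant.

n = 15 per group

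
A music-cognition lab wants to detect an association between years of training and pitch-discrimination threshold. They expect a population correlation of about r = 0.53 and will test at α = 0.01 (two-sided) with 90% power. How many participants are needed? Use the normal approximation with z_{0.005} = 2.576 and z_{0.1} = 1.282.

Fisher's z: C = ½·ln((1+r)/(1−r)) = ½·ln(3.2553) = 0.5901.
n = ((z_{α/2} + z_β)/C)² + 3.
(2.576 + 1.282) / 0.5901 = 3.858 / 0.5901 = 6.538.
n = 6.538² + 3 = 42.74 + 3 = 45.7.
Round up.

n = 46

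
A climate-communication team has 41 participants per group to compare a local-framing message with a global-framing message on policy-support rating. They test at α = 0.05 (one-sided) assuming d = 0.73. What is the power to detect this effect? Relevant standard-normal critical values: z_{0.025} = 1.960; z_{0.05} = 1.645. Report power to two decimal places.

power ≈ 0.95

For two equal groups, power = Φ(d·√(n/2) − z_{α}).
d·√(n/2) = 0.73 × √(41/2) = 0.73 × 4.528 = 3.305.
z_β = 3.305 − 1.645 = 1.660.
Power = Φ(1.660) = 0.952.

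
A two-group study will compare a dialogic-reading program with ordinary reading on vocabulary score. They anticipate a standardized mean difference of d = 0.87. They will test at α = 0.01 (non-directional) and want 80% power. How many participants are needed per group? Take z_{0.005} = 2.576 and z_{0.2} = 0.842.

n = 31 per group

For two independent groups with equal n: n = 2·((z_{α/2} + z_β) / d)².
z_{α/2} + z_β = 2.576 + 0.842 = 3.418.
n = 2 × (3.418 / 0.87)² = 2 × 3.929² = 2 × 15.43 = 30.9.
Round up to the next whole participant.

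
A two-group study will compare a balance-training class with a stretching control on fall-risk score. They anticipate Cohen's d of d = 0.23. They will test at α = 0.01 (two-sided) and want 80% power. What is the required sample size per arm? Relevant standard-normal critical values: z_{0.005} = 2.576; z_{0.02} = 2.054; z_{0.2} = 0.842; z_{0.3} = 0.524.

n = 442 per group

For two independent groups with equal n: n = 2·((z_{α/2} + z_β) / d)².
z_{α/2} + z_β = 2.576 + 0.842 = 3.418.
n = 2 × (3.418 / 0.23)² = 2 × 14.861² = 2 × 220.85 = 441.7.
Round up to the next whole participant.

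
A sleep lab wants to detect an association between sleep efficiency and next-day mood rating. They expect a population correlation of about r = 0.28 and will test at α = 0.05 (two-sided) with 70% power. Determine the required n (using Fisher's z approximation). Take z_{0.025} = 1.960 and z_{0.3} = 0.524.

n = 78

Fisher's z: C = ½·ln((1+r)/(1−r)) = ½·ln(1.7778) = 0.2877.
n = ((z_{α/2} + z_β)/C)² + 3.
(1.960 + 0.524) / 0.2877 = 2.484 / 0.2877 = 8.634.
n = 8.634² + 3 = 74.55 + 3 = 77.5.
Round up.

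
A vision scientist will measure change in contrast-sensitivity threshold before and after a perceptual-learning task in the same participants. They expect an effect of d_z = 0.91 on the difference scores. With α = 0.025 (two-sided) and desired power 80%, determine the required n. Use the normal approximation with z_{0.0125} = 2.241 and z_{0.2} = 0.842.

For a paired (one-sample on differences) test: n = ((z_{α/2} + z_β) / d)².
z_{α/2} + z_β = 2.241 + 0.842 = 3.083.
n = (3.083 / 0.91)² = 3.388² = 11.48.
Round up.

n = 12 pairs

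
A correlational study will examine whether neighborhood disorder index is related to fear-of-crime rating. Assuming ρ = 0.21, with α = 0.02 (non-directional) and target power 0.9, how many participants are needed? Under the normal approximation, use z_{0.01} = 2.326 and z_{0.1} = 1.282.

Fisher's z: C = ½·ln((1+r)/(1−r)) = ½·ln(1.5316) = 0.2132.
n = ((z_{α/2} + z_β)/C)² + 3.
(2.326 + 1.282) / 0.2132 = 3.608 / 0.2132 = 16.923.
n = 16.923² + 3 = 286.39 + 3 = 289.4.
Round up.

n = 290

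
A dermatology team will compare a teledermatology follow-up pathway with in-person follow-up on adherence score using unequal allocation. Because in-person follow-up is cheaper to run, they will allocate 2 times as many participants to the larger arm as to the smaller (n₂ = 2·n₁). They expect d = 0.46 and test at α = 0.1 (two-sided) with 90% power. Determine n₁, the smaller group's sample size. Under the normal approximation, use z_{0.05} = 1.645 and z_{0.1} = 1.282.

With allocation ratio k = n₂/n₁ = 2, Var(x̄₁−x̄₂) = σ²(1/n₁ + 1/(k·n₁)) = σ²·(k+1)/(k·n₁).
So n₁ = (1 + 1/k)·((z_{α/2} + z_β)/d)² = 1.500 × (2.927/0.46)².
n₁ = 1.500 × 40.49 = 60.7.
Round up: n₁ = 61, giving n₂ = 2 × 61 = 122.

n₁ = 61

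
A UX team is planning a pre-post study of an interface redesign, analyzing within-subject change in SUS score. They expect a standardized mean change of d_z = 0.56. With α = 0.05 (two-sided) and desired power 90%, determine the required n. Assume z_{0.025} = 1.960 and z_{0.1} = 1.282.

For a paired (one-sample on differences) test: n = ((z_{α/2} + z_β) / d)².
z_{α/2} + z_β = 1.960 + 1.282 = 3.242.
n = (3.242 / 0.56)² = 5.789² = 33.52.
Round up.

n = 34 pairs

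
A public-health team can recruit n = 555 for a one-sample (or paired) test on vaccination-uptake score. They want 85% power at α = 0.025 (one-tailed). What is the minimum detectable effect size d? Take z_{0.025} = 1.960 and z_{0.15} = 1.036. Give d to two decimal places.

d_min ≈ 0.13

For a single sample (or paired design) of n = 555: d_min = (z_{α} + z_β)/√n.
z-sum = 1.960 + 1.036 = 2.996.
d_min = 2.996 / √555 = 2.996 / 23.558 = 0.127.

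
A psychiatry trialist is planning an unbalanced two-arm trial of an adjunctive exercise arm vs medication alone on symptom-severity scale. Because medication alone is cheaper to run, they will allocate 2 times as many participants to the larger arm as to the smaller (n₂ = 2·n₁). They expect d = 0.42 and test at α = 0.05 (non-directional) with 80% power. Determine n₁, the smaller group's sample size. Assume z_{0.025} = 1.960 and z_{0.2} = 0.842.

With allocation ratio k = n₂/n₁ = 2, Var(x̄₁−x̄₂) = σ²(1/n₁ + 1/(k·n₁)) = σ²·(k+1)/(k·n₁).
So n₁ = (1 + 1/k)·((z_{α/2} + z_β)/d)² = 1.500 × (2.802/0.42)².
n₁ = 1.500 × 44.51 = 66.8.
Round up: n₁ = 67, giving n₂ = 2 × 67 = 134.

n₁ = 67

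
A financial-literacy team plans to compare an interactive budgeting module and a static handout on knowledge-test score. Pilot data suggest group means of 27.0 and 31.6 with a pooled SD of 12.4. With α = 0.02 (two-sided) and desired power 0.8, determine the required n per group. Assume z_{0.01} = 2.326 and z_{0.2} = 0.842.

Cohen's d = |M₁ − M₂| / SD_pooled = |27.0 − 31.6| / 12.4 = 4.6 / 12.4 = 0.371.
For two independent groups with equal n: n = 2·((z_{α/2} + z_β) / d)².
z_{α/2} + z_β = 2.326 + 0.842 = 3.168.
n = 2 × (3.168 / 0.371)² = 2 × 8.539² = 2 × 72.92 = 145.8.
Round up to the next whole participant.

n = 146 per group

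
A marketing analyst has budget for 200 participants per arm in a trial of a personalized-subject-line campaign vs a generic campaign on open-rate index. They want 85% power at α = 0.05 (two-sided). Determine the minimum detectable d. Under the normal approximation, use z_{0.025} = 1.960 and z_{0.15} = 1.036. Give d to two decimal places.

For two independent groups of n = 200 each: d_min = (z_{α/2} + z_β)·√(2/n).
z-sum = 1.960 + 1.036 = 2.996.
d_min = 2.996 × √(2/200) = 2.996 × 0.1000 = 0.300.

d_min ≈ 0.30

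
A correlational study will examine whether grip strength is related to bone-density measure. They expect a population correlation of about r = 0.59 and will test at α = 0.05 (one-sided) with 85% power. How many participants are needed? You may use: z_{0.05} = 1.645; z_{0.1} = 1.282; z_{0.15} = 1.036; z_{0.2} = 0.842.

n = 19

Fisher's z: C = ½·ln((1+r)/(1−r)) = ½·ln(3.8780) = 0.6777.
n = ((z_{α} + z_β)/C)² + 3.
(1.645 + 1.036) / 0.6777 = 2.681 / 0.6777 = 3.956.
n = 3.956² + 3 = 15.65 + 3 = 18.7.
Round up.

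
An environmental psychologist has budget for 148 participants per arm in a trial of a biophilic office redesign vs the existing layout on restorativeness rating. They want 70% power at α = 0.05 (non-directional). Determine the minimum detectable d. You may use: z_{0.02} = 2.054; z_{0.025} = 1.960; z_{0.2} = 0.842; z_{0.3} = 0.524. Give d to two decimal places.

d_min ≈ 0.29

For two independent groups of n = 148 each: d_min = (z_{α/2} + z_β)·√(2/n).
z-sum = 1.960 + 0.524 = 2.484.
d_min = 2.484 × √(2/148) = 2.484 × 0.1162 = 0.289.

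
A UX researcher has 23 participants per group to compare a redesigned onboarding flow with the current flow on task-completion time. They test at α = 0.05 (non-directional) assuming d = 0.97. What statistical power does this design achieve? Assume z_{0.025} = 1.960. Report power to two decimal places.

For two equal groups, power = Φ(d·√(n/2) − z_{α/2}).
d·√(n/2) = 0.97 × √(23/2) = 0.97 × 3.391 = 3.289.
z_β = 3.289 − 1.960 = 1.329.
Power = Φ(1.329) = 0.908.

power ≈ 0.91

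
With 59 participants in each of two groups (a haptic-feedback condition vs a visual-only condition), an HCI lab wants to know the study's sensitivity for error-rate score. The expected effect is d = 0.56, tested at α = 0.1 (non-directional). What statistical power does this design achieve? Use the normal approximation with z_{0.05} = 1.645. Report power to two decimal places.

For two equal groups, power = Φ(d·√(n/2) − z_{α/2}).
d·√(n/2) = 0.56 × √(59/2) = 0.56 × 5.431 = 3.042.
z_β = 3.042 − 1.645 = 1.397.
Power = Φ(1.397) = 0.919.

power ≈ 0.92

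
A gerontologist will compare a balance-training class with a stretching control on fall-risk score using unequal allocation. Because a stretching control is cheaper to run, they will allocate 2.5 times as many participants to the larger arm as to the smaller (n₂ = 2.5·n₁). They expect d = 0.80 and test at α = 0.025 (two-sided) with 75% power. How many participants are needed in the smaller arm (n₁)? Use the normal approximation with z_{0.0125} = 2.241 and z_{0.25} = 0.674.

n₁ = 19

With allocation ratio k = n₂/n₁ = 2.5, Var(x̄₁−x̄₂) = σ²(1/n₁ + 1/(k·n₁)) = σ²·(k+1)/(k·n₁).
So n₁ = (1 + 1/k)·((z_{α/2} + z_β)/d)² = 1.400 × (2.915/0.80)².
n₁ = 1.400 × 13.28 = 18.6.
Round up: n₁ = 19, giving n₂ = ⌈2.5 × 19⌉ = ⌈47.5⌉ = 48.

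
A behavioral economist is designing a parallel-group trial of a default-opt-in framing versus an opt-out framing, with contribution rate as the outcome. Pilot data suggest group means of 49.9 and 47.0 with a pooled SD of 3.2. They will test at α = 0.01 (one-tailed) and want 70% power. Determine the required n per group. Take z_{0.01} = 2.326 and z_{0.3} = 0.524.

Cohen's d = |M₁ − M₂| / SD_pooled = |49.9 − 47.0| / 3.2 = 2.9 / 3.2 = 0.906.
For two independent groups with equal n: n = 2·((z_{α} + z_β) / d)².
z_{α} + z_β = 2.326 + 0.524 = 2.850.
n = 2 × (2.850 / 0.906)² = 2 × 3.146² = 2 × 9.90 = 19.8.
Round up to the next whole participant.

n = 20 per group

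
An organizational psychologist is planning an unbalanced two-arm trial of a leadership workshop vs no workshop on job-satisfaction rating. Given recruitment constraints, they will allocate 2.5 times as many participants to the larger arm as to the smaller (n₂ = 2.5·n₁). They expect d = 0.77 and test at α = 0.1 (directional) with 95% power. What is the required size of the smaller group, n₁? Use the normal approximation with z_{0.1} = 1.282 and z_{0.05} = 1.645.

n₁ = 21

With allocation ratio k = n₂/n₁ = 2.5, Var(x̄₁−x̄₂) = σ²(1/n₁ + 1/(k·n₁)) = σ²·(k+1)/(k·n₁).
So n₁ = (1 + 1/k)·((z_{α} + z_β)/d)² = 1.400 × (2.927/0.77)².
n₁ = 1.400 × 14.45 = 20.2.
Round up: n₁ = 21, giving n₂ = ⌈2.5 × 21⌉ = ⌈52.5⌉ = 53.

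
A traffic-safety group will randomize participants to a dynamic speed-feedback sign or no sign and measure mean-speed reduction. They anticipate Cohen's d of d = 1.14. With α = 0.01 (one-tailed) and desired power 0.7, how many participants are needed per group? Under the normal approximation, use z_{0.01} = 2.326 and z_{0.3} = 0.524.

n = 13 per group

For two independent groups with equal n: n = 2·((z_{α} + z_β) / d)².
z_{α} + z_β = 2.326 + 0.524 = 2.850.
n = 2 × (2.850 / 1.14)² = 2 × 2.500² = 2 × 6.25 = 12.5.
Round up to the next whole participant.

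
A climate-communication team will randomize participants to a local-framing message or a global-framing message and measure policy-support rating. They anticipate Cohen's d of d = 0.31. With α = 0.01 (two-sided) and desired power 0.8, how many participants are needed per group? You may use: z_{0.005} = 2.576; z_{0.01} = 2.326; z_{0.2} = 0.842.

For two independent groups with equal n: n = 2·((z_{α/2} + z_β) / d)².
z_{α/2} + z_β = 2.576 + 0.842 = 3.418.
n = 2 × (3.418 / 0.31)² = 2 × 11.026² = 2 × 121.57 = 243.1.
Round up to the next whole participant.

n = 244 per group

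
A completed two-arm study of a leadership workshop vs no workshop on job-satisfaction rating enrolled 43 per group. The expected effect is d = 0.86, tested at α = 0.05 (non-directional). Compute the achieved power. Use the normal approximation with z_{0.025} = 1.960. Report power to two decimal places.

power ≈ 0.98

For two equal groups, power = Φ(d·√(n/2) − z_{α/2}).
d·√(n/2) = 0.86 × √(43/2) = 0.86 × 4.637 = 3.988.
z_β = 3.988 − 1.960 = 2.028.
Power = Φ(2.028) = 0.979.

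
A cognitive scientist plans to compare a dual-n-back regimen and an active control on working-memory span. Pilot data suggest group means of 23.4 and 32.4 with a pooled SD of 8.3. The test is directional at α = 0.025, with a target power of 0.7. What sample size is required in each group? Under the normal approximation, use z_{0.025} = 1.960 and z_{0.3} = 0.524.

n = 11 per group

Cohen's d = |M₁ − M₂| / SD_pooled = |23.4 − 32.4| / 8.3 = 9.0 / 8.3 = 1.084.
For two independent groups with equal n: n = 2·((z_{α} + z_β) / d)².
z_{α} + z_β = 1.960 + 0.524 = 2.484.
n = 2 × (2.484 / 1.084)² = 2 × 2.292² = 2 × 5.25 = 10.5.
Round up to the next whole participant.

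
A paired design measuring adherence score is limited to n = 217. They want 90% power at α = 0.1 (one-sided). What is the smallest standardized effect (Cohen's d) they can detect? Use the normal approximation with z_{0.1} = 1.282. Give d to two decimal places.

d_min ≈ 0.17

For a single sample (or paired design) of n = 217: d_min = (z_{α} + z_β)/√n.
z-sum = 1.282 + 1.282 = 2.564.
d_min = 2.564 / √217 = 2.564 / 14.731 = 0.174.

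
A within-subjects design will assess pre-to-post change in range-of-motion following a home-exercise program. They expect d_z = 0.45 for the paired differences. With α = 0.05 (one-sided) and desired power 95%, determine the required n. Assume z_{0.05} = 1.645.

For a paired (one-sample on differences) test: n = ((z_{α} + z_β) / d)².
z_{α} + z_β = 1.645 + 1.645 = 3.290.
n = (3.290 / 0.45)² = 7.311² = 53.45.
Round up.

n = 54 pairs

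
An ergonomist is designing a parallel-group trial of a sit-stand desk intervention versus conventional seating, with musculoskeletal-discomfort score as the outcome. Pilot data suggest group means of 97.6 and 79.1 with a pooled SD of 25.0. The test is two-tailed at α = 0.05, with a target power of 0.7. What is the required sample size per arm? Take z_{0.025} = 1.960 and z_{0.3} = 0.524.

Cohen's d = |M₁ − M₂| / SD_pooled = |97.6 − 79.1| / 25.0 = 18.5 / 25.0 = 0.740.
For two independent groups with equal n: n = 2·((z_{α/2} + z_β) / d)².
z_{α/2} + z_β = 1.960 + 0.524 = 2.484.
n = 2 × (2.484 / 0.740)² = 2 × 3.357² = 2 × 11.27 = 22.5.
Round up to the next whole participant.

n = 23 per group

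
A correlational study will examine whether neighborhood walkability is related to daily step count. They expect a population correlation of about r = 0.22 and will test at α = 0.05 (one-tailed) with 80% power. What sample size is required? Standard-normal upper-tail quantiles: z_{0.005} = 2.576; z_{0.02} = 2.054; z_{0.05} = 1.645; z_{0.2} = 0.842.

Fisher's z: C = ½·ln((1+r)/(1−r)) = ½·ln(1.5641) = 0.2237.
n = ((z_{α} + z_β)/C)² + 3.
(1.645 + 0.842) / 0.2237 = 2.487 / 0.2237 = 11.118.
n = 11.118² + 3 = 123.60 + 3 = 126.6.
Round up.

n = 127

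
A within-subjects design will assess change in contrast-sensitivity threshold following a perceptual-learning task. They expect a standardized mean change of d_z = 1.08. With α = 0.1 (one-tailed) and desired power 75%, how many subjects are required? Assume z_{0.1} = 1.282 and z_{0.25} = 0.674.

For a paired (one-sample on differences) test: n = ((z_{α} + z_β) / d)².
z_{α} + z_β = 1.282 + 0.674 = 1.956.
n = (1.956 / 1.08)² = 1.811² = 3.28.
Round up.

n = 4 pairs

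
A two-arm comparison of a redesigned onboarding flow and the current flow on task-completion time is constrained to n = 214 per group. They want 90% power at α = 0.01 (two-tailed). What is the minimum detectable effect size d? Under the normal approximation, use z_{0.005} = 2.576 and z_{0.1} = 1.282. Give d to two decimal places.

For two independent groups of n = 214 each: d_min = (z_{α/2} + z_β)·√(2/n).
z-sum = 2.576 + 1.282 = 3.858.
d_min = 3.858 × √(2/214) = 3.858 × 0.0967 = 0.373.

d_min ≈ 0.37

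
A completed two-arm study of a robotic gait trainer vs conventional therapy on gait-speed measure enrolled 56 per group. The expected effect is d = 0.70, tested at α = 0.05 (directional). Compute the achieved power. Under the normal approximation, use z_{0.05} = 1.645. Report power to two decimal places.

power ≈ 0.98

For two equal groups, power = Φ(d·√(n/2) − z_{α}).
d·√(n/2) = 0.70 × √(56/2) = 0.70 × 5.292 = 3.704.
z_β = 3.704 − 1.645 = 2.059.
Power = Φ(2.059) = 0.980.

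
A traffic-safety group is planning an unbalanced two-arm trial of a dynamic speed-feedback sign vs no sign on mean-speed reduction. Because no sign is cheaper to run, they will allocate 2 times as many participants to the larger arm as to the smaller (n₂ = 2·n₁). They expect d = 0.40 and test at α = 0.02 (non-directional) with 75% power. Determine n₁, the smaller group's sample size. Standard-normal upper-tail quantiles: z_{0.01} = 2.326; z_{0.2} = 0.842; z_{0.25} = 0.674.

n₁ = 85

With allocation ratio k = n₂/n₁ = 2, Var(x̄₁−x̄₂) = σ²(1/n₁ + 1/(k·n₁)) = σ²·(k+1)/(k·n₁).
So n₁ = (1 + 1/k)·((z_{α/2} + z_β)/d)² = 1.500 × (3.000/0.40)².
n₁ = 1.500 × 56.25 = 84.4.
Round up: n₁ = 85, giving n₂ = 2 × 85 = 170.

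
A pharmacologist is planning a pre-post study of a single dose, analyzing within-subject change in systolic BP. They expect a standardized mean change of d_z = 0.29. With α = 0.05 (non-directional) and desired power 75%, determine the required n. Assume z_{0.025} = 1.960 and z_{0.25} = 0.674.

n = 83 pairs

For a paired (one-sample on differences) test: n = ((z_{α/2} + z_β) / d)².
z_{α/2} + z_β = 1.960 + 0.674 = 2.634.
n = (2.634 / 0.29)² = 9.083² = 82.50.
Round up.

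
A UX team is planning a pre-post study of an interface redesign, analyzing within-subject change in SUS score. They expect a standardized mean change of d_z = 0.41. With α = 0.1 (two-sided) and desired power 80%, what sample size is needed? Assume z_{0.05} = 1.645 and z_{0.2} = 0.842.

For a paired (one-sample on differences) test: n = ((z_{α/2} + z_β) / d)².
z_{α/2} + z_β = 1.645 + 0.842 = 2.487.
n = (2.487 / 0.41)² = 6.066² = 36.79.
Round up.

n = 37 pairs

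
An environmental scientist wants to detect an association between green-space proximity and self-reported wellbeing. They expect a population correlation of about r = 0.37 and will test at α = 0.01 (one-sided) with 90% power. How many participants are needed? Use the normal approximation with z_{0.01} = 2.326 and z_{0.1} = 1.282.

Fisher's z: C = ½·ln((1+r)/(1−r)) = ½·ln(2.1746) = 0.3884.
n = ((z_{α} + z_β)/C)² + 3.
(2.326 + 1.282) / 0.3884 = 3.608 / 0.3884 = 9.289.
n = 9.289² + 3 = 86.29 + 3 = 89.3.
Round up.

n = 90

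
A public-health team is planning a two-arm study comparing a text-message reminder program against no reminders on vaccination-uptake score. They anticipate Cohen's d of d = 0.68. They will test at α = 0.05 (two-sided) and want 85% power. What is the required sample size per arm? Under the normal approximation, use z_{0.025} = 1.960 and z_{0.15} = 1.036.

n = 39 per group

For two independent groups with equal n: n = 2·((z_{α/2} + z_β) / d)².
z_{α/2} + z_β = 1.960 + 1.036 = 2.996.
n = 2 × (2.996 / 0.68)² = 2 × 4.406² = 2 × 19.41 = 38.8.
Round up to the next whole participant.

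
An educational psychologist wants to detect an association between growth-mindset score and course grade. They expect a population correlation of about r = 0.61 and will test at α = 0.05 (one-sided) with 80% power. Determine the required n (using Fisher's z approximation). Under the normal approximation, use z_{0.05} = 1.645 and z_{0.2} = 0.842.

Fisher's z: C = ½·ln((1+r)/(1−r)) = ½·ln(4.1282) = 0.7089.
n = ((z_{α} + z_β)/C)² + 3.
(1.645 + 0.842) / 0.7089 = 2.487 / 0.7089 = 3.508.
n = 3.508² + 3 = 12.31 + 3 = 15.3.
Round up.

n = 16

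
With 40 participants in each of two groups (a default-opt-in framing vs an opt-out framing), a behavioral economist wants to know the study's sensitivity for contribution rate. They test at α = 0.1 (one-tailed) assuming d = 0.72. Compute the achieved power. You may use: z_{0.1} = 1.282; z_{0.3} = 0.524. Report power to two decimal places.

power ≈ 0.97

For two equal groups, power = Φ(d·√(n/2) − z_{α}).
d·√(n/2) = 0.72 × √(40/2) = 0.72 × 4.472 = 3.220.
z_β = 3.220 − 1.282 = 1.938.
Power = Φ(1.938) = 0.974.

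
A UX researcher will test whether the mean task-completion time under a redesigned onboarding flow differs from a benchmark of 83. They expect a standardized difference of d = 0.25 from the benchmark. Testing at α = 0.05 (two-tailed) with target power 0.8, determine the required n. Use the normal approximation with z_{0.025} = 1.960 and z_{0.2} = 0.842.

n = 126

For a one-sample test: n = ((z_{α/2} + z_β) / d)².
z_{α/2} + z_β = 1.960 + 0.842 = 2.802.
n = (2.802 / 0.25)² = 11.208² = 125.62.
Round up.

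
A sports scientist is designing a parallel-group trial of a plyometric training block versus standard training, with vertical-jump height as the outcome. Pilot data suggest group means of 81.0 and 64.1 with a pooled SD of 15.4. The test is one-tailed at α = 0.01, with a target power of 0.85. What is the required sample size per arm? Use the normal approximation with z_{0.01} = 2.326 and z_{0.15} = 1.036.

n = 19 per group

Cohen's d = |M₁ − M₂| / SD_pooled = |81.0 − 64.1| / 15.4 = 16.9 / 15.4 = 1.097.
For two independent groups with equal n: n = 2·((z_{α} + z_β) / d)².
z_{α} + z_β = 2.326 + 1.036 = 3.362.
n = 2 × (3.362 / 1.097)² = 2 × 3.065² = 2 × 9.39 = 18.8.
Round up to the next whole participant.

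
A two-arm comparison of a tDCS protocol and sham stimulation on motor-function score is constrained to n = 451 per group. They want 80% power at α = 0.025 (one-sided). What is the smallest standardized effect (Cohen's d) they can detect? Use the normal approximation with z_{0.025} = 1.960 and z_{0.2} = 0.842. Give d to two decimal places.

d_min ≈ 0.19

For two independent groups of n = 451 each: d_min = (z_{α} + z_β)·√(2/n).
z-sum = 1.960 + 0.842 = 2.802.
d_min = 2.802 × √(2/451) = 2.802 × 0.0666 = 0.187.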